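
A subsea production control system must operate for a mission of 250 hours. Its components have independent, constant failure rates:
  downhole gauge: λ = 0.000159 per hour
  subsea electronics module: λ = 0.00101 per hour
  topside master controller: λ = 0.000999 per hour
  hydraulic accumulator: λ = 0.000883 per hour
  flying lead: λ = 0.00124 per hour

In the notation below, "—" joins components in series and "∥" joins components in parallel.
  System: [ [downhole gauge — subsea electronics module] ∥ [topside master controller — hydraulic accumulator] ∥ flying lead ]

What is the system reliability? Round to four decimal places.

R(downhole gauge) = exp(−0.000159 × 250) = 0.961030
R(subsea electronics module) = exp(−0.00101 × 250) = 0.776856
R(topside master controller) = exp(−0.000999 × 250) = 0.778996
R(hydraulic accumulator) = exp(−0.000883 × 250) = 0.801917
R(flying lead) = exp(−0.00124 × 250) = 0.733447
Series (downhole gauge and subsea electronics module): 0.961030 × 0.776856 = 0.746582
Series (topside master controller and hydraulic accumulator): 0.778996 × 0.801917 = 0.624690
Parallel ([0.746582], [0.624690], and flying lead): 1 − (1 − 0.746582)(1 − 0.624690)(1 − 0.733447) = 0.9746

0.9746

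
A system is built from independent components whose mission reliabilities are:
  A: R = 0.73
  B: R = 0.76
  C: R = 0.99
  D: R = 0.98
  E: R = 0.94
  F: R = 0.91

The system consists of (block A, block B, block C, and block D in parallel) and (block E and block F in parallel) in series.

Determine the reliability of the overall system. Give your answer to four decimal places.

0.9946

Parallel (A, B, C, and D): 1 − (1 − 0.730000)(1 − 0.760000)(1 − 0.990000)(1 − 0.980000) = 0.999987
Parallel (E and F): 1 − (1 − 0.940000)(1 − 0.910000) = 0.994600
Series ([0.999987] and [0.994600]): 0.999987 × 0.994600 = 0.9946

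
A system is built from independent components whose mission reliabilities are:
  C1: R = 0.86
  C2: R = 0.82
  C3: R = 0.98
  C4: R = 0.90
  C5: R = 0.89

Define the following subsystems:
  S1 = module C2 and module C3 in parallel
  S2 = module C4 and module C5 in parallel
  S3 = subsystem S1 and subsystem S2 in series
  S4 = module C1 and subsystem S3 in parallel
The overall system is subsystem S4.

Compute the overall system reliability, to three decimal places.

Parallel (C2 and C3): 1 − (1 − 0.82000)(1 − 0.98000) = 0.99640
Parallel (C4 and C5): 1 − (1 − 0.90000)(1 − 0.89000) = 0.98900
Series ([0.99640] and [0.98900]): 0.99640 × 0.98900 = 0.98544
Parallel (C1 and [0.98544]): 1 − (1 − 0.86000)(1 − 0.98544) = 0.998

0.998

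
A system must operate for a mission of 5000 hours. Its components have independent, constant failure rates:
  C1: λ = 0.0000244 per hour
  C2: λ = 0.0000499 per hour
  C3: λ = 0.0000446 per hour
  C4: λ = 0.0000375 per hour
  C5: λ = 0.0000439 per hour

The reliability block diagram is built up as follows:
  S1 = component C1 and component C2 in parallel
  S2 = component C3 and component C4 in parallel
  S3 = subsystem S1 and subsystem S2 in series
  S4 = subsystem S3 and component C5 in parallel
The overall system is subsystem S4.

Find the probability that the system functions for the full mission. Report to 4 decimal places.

R(C1) = exp(−0.0000244 × 5000) = 0.885148
R(C2) = exp(−0.0000499 × 5000) = 0.779190
R(C3) = exp(−0.0000446 × 5000) = 0.800115
R(C4) = exp(−0.0000375 × 5000) = 0.829029
R(C5) = exp(−0.0000439 × 5000) = 0.802920
Parallel (C1 and C2): 1 − (1 − 0.885148)(1 − 0.779190) = 0.974640
Parallel (C3 and C4): 1 − (1 − 0.800115)(1 − 0.829029) = 0.965825
Series ([0.974640] and [0.965825]): 0.974640 × 0.965825 = 0.941332
Parallel ([0.941332] and C5): 1 − (1 − 0.941332)(1 − 0.802920) = 0.9884

0.9884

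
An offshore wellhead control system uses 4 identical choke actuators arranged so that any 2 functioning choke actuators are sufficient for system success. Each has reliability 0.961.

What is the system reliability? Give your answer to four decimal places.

0.9998

R = Σ_{i=2}^{4} C(4,i) p^i (1−p)^{4−i} with p = 0.961
C(4,2)·0.961^2·0.039^2 = 0.008428
C(4,3)·0.961^3·0.039^1 = 0.138451
C(4,4)·0.961^4·0.039^0 = 0.852891
Sum = 0.9998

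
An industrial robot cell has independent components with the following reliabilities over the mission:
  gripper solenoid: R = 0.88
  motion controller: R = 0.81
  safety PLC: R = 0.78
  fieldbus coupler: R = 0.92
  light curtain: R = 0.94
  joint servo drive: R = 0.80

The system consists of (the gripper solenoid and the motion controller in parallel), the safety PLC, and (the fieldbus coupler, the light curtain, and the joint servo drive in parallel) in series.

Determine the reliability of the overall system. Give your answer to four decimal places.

Parallel (gripper solenoid and motion controller): 1 − (1 − 0.880000)(1 − 0.810000) = 0.977200
Parallel (fieldbus coupler, light curtain, and joint servo drive): 1 − (1 − 0.920000)(1 − 0.940000)(1 − 0.800000) = 0.999040
Series ([0.977200], safety PLC, and [0.999040]): 0.977200 × 0.780000 × 0.999040 = 0.7615

0.7615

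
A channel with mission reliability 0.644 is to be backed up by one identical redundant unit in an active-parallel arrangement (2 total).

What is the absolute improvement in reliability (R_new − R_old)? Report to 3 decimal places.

R_before = 0.644
R_after = 1 − (1 − 0.644)^2 = 0.873
ΔR = 0.873 − 0.644 = 0.229

0.229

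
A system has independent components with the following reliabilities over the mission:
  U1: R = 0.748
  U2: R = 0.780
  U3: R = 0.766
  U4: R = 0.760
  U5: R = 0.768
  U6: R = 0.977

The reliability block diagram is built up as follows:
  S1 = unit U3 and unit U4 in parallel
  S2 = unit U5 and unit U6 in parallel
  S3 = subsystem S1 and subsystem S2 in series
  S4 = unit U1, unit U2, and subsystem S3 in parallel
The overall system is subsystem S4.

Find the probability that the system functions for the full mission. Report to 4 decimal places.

Parallel (U3 and U4): 1 − (1 − 0.766000)(1 − 0.760000) = 0.943840
Parallel (U5 and U6): 1 − (1 − 0.768000)(1 − 0.977000) = 0.994664
Series ([0.943840] and [0.994664]): 0.943840 × 0.994664 = 0.938804
Parallel (U1, U2, and [0.938804]): 1 − (1 − 0.748000)(1 − 0.780000)(1 − 0.938804) = 0.9966

0.9966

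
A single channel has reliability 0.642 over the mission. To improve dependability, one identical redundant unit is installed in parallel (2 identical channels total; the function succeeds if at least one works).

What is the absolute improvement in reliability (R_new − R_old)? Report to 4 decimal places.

R_before = 0.642
R_after = 1 − (1 − 0.642)^2 = 0.8718
ΔR = 0.8718 − 0.642 = 0.2298

0.2298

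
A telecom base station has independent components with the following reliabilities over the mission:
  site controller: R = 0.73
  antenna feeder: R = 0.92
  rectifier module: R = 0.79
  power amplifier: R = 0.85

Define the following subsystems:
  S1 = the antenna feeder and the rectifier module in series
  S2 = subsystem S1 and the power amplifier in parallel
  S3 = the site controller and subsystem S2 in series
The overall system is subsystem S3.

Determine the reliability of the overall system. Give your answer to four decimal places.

0.7001

Series (antenna feeder and rectifier module): 0.920000 × 0.790000 = 0.726800
Parallel ([0.726800] and power amplifier): 1 − (1 − 0.726800)(1 − 0.850000) = 0.959020
Series (site controller and [0.959020]): 0.730000 × 0.959020 = 0.7001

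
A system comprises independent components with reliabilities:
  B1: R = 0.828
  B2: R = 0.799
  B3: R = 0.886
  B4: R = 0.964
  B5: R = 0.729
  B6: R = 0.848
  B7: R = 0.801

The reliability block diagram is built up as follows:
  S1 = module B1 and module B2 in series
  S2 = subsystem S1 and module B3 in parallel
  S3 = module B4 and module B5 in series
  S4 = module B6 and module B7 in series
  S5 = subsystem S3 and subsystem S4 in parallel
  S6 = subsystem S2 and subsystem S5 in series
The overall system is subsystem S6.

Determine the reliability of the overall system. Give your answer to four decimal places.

0.8698

Series (B1 and B2): 0.828000 × 0.799000 = 0.661572
Parallel ([0.661572] and B3): 1 − (1 − 0.661572)(1 − 0.886000) = 0.961419
Series (B4 and B5): 0.964000 × 0.729000 = 0.702756
Series (B6 and B7): 0.848000 × 0.801000 = 0.679248
Parallel ([0.702756] and [0.679248]): 1 − (1 − 0.702756)(1 − 0.679248) = 0.904658
Series ([0.961419] and [0.904658]): 0.961419 × 0.904658 = 0.8698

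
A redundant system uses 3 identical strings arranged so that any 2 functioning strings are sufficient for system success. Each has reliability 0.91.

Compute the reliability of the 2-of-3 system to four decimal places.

0.9772

R = Σ_{i=2}^{3} C(3,i) p^i (1−p)^{3−i} with p = 0.91
C(3,2)·0.91^2·0.09^1 = 0.223587
C(3,3)·0.91^3·0.09^0 = 0.753571
Sum = 0.9772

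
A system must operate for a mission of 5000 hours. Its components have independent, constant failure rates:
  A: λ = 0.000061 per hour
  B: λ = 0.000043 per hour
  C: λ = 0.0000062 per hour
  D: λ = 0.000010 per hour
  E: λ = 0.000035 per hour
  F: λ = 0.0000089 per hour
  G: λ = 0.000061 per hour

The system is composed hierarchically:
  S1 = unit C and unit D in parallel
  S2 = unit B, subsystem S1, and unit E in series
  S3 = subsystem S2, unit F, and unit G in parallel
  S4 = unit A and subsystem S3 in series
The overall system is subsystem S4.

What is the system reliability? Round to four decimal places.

R(A) = exp(−0.000061 × 5000) = 0.737123
R(B) = exp(−0.000043 × 5000) = 0.806541
R(C) = exp(−0.0000062 × 5000) = 0.969476
R(D) = exp(−0.000010 × 5000) = 0.951229
R(E) = exp(−0.000035 × 5000) = 0.839457
R(F) = exp(−0.0000089 × 5000) = 0.956476
R(G) = exp(−0.000061 × 5000) = 0.737123
Parallel (C and D): 1 − (1 − 0.969476)(1 − 0.951229) = 0.998511
Series (B, [0.998511], and E): 0.806541 × 0.998511 × 0.839457 = 0.676048
Parallel ([0.676048], F, and G): 1 − (1 − 0.676048)(1 − 0.956476)(1 − 0.737123) = 0.996294
Series (A and [0.996294]): 0.737123 × 0.996294 = 0.7344

0.7344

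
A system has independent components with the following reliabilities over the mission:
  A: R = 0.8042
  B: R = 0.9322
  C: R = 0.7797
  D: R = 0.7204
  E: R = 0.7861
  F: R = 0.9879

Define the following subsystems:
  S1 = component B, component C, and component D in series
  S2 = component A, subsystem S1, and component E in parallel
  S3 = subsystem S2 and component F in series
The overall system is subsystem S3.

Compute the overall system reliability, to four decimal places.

0.9682

Series (B, C, and D): 0.932200 × 0.779700 × 0.720400 = 0.523613
Parallel (A, [0.523613], and E): 1 − (1 − 0.804200)(1 − 0.523613)(1 − 0.786100) = 0.980048
Series ([0.980048] and F): 0.980048 × 0.987900 = 0.9682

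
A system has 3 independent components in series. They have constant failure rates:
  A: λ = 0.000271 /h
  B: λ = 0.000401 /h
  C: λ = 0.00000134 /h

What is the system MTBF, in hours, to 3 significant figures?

Series of exponential components: λ_sys = Σ λ_i
λ_sys = 0.000271 + 0.000401 + 0.00000134 = 6.7334e-04 /h
MTBF = 1 / λ_sys = 1490 h

1490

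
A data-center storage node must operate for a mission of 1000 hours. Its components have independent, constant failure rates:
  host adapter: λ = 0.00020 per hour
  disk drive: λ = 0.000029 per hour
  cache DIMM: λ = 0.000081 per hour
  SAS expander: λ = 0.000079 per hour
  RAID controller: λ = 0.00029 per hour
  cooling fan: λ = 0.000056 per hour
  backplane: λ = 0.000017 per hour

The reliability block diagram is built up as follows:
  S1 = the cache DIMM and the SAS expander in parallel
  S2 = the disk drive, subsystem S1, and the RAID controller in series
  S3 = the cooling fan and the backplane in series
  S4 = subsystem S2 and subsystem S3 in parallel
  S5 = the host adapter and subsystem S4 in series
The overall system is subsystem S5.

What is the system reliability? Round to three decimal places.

R(host adapter) = exp(−0.00020 × 1000) = 0.81873
R(disk drive) = exp(−0.000029 × 1000) = 0.97142
R(cache DIMM) = exp(−0.000081 × 1000) = 0.92219
R(SAS expander) = exp(−0.000079 × 1000) = 0.92404
R(RAID controller) = exp(−0.00029 × 1000) = 0.74826
R(cooling fan) = exp(−0.000056 × 1000) = 0.94554
R(backplane) = exp(−0.000017 × 1000) = 0.98314
Parallel (cache DIMM and SAS expander): 1 − (1 − 0.92219)(1 − 0.92404) = 0.99409
Series (disk drive, [0.99409], and RAID controller): 0.97142 × 0.99409 × 0.74826 = 0.72258
Series (cooling fan and backplane): 0.94554 × 0.98314 = 0.92960
Parallel ([0.72258] and [0.92960]): 1 − (1 − 0.72258)(1 − 0.92960) = 0.98047
Series (host adapter and [0.98047]): 0.81873 × 0.98047 = 0.803

0.803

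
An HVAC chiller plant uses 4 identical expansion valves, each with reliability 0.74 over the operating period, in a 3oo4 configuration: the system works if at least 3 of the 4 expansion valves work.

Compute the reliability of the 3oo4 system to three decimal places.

R = Σ_{i=3}^{4} C(4,i) p^i (1−p)^{4−i} with p = 0.74
C(4,3)·0.74^3·0.26^1 = 0.42143
C(4,4)·0.74^4·0.26^0 = 0.29987
Sum = 0.721

0.721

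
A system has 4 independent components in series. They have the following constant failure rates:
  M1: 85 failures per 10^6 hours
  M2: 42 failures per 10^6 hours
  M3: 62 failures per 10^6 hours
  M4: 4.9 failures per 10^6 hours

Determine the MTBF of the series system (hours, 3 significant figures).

5160

Series of exponential components: λ_sys = Σ λ_i
λ_sys = 0.000085 + 0.000042 + 0.000062 + 0.0000049 = 1.9390e-04 /h
MTBF = 1 / λ_sys = 5160 h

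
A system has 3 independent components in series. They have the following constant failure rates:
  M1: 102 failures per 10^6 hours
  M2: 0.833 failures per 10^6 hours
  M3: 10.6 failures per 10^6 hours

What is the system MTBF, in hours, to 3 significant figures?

8820

Series of exponential components: λ_sys = Σ λ_i
λ_sys = 0.000102 + 0.000000833 + 0.0000106 = 1.1343e-04 /h
MTBF = 1 / λ_sys = 8820 h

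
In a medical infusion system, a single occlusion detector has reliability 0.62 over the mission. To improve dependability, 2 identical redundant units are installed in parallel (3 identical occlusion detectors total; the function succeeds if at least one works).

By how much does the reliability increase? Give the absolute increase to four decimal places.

R_before = 0.62
R_after = 1 − (1 − 0.62)^3 = 0.9451
ΔR = 0.9451 − 0.62 = 0.3251

0.3251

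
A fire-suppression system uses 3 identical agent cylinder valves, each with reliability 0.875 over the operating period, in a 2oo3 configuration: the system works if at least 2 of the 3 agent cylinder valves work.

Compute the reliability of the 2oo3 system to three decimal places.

R = Σ_{i=2}^{3} C(3,i) p^i (1−p)^{3−i} with p = 0.875
C(3,2)·0.875^2·0.125^1 = 0.28711
C(3,3)·0.875^3·0.125^0 = 0.66992
Sum = 0.957

0.957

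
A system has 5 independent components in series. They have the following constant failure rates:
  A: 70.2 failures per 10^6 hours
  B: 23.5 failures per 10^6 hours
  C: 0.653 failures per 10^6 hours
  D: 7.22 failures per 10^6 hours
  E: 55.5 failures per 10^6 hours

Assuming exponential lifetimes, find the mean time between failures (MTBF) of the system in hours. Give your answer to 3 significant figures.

Series of exponential components: λ_sys = Σ λ_i
λ_sys = 0.0000702 + 0.0000235 + 0.000000653 + 0.00000722 + 0.0000555 = 1.5707e-04 /h
MTBF = 1 / λ_sys = 6370 h

6370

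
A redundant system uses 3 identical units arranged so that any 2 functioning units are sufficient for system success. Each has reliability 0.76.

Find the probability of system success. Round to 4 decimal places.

R = Σ_{i=2}^{3} C(3,i) p^i (1−p)^{3−i} with p = 0.76
C(3,2)·0.76^2·0.24^1 = 0.415872
C(3,3)·0.76^3·0.24^0 = 0.438976
Sum = 0.8548

0.8548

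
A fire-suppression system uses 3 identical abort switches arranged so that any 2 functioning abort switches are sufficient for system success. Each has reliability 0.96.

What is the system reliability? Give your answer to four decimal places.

0.9953

R = Σ_{i=2}^{3} C(3,i) p^i (1−p)^{3−i} with p = 0.96
C(3,2)·0.96^2·0.04^1 = 0.110592
C(3,3)·0.96^3·0.04^0 = 0.884736
Sum = 0.9953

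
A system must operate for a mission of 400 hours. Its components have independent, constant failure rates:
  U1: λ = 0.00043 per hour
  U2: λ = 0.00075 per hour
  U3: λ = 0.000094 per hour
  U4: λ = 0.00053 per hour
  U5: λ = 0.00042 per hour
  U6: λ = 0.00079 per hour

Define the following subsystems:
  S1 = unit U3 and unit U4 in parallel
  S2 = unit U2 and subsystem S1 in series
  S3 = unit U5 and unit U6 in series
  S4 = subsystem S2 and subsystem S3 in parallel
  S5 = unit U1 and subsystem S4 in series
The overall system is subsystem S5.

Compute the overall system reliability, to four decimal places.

R(U1) = exp(−0.00043 × 400) = 0.841979
R(U2) = exp(−0.00075 × 400) = 0.740818
R(U3) = exp(−0.000094 × 400) = 0.963098
R(U4) = exp(−0.00053 × 400) = 0.808965
R(U5) = exp(−0.00042 × 400) = 0.845354
R(U6) = exp(−0.00079 × 400) = 0.729059
Parallel (U3 and U4): 1 − (1 − 0.963098)(1 − 0.808965) = 0.992950
Series (U2 and [0.992950]): 0.740818 × 0.992950 = 0.735595
Series (U5 and U6): 0.845354 × 0.729059 = 0.616313
Parallel ([0.735595] and [0.616313]): 1 − (1 − 0.735595)(1 − 0.616313) = 0.898551
Series (U1 and [0.898551]): 0.841979 × 0.898551 = 0.7566

0.7566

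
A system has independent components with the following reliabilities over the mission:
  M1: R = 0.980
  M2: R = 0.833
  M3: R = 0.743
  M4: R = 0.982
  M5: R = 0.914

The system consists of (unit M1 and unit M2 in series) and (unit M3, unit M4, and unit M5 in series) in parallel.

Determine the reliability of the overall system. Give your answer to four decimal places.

Series (M1 and M2): 0.980000 × 0.833000 = 0.816340
Series (M3, M4, and M5): 0.743000 × 0.982000 × 0.914000 = 0.666878
Parallel ([0.816340] and [0.666878]): 1 − (1 − 0.816340)(1 − 0.666878) = 0.9388

0.9388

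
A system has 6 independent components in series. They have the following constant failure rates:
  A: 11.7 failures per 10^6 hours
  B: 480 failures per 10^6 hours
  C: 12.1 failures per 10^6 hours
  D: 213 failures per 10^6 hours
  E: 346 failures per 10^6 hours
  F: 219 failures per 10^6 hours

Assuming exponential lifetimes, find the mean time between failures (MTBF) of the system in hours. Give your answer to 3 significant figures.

Series of exponential components: λ_sys = Σ λ_i
λ_sys = 0.0000117 + 0.000480 + 0.0000121 + 0.000213 + 0.000346 + 0.000219 = 1.2818e-03 /h
MTBF = 1 / λ_sys = 780 h

780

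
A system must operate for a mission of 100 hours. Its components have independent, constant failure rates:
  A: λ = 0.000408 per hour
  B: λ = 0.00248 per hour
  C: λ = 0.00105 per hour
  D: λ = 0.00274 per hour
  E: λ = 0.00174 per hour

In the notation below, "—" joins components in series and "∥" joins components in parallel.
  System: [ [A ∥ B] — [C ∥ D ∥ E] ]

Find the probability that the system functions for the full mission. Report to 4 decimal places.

0.9874

R(A) = exp(−0.000408 × 100) = 0.960021
R(B) = exp(−0.00248 × 100) = 0.780360
R(C) = exp(−0.00105 × 100) = 0.900325
R(D) = exp(−0.00274 × 100) = 0.760332
R(E) = exp(−0.00174 × 100) = 0.840297
Parallel (A and B): 1 − (1 − 0.960021)(1 − 0.780360) = 0.991219
Parallel (C, D, and E): 1 − (1 − 0.900325)(1 − 0.760332)(1 − 0.840297) = 0.996185
Series ([0.991219] and [0.996185]): 0.991219 × 0.996185 = 0.9874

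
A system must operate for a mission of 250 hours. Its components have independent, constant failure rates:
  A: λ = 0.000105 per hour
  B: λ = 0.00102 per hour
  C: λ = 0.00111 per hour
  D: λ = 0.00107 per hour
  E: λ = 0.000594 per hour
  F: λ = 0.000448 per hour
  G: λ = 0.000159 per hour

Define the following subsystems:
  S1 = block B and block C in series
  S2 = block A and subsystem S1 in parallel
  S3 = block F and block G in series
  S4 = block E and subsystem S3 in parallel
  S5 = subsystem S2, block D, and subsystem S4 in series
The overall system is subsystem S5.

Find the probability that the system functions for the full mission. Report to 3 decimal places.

0.742

R(A) = exp(−0.000105 × 250) = 0.97409
R(B) = exp(−0.00102 × 250) = 0.77492
R(C) = exp(−0.00111 × 250) = 0.75768
R(D) = exp(−0.00107 × 250) = 0.76529
R(E) = exp(−0.000594 × 250) = 0.86200
R(F) = exp(−0.000448 × 250) = 0.89404
R(G) = exp(−0.000159 × 250) = 0.96103
Series (B and C): 0.77492 × 0.75768 = 0.58714
Parallel (A and [0.58714]): 1 − (1 − 0.97409)(1 − 0.58714) = 0.98930
Series (F and G): 0.89404 × 0.96103 = 0.85920
Parallel (E and [0.85920]): 1 − (1 − 0.86200)(1 − 0.85920) = 0.98057
Series ([0.98930], D, and [0.98057]): 0.98930 × 0.76529 × 0.98057 = 0.742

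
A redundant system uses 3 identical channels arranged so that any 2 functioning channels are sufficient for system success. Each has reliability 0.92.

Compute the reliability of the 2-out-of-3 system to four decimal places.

0.9818

R = Σ_{i=2}^{3} C(3,i) p^i (1−p)^{3−i} with p = 0.92
C(3,2)·0.92^2·0.08^1 = 0.203136
C(3,3)·0.92^3·0.08^0 = 0.778688
Sum = 0.9818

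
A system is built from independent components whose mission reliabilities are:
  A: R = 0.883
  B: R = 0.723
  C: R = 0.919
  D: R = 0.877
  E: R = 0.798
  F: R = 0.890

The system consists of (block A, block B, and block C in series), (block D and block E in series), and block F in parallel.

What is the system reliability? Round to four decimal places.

0.9864

Series (A, B, and C): 0.883000 × 0.723000 × 0.919000 = 0.586698
Series (D and E): 0.877000 × 0.798000 = 0.699846
Parallel ([0.586698], [0.699846], and F): 1 − (1 − 0.586698)(1 − 0.699846)(1 − 0.890000) = 0.9864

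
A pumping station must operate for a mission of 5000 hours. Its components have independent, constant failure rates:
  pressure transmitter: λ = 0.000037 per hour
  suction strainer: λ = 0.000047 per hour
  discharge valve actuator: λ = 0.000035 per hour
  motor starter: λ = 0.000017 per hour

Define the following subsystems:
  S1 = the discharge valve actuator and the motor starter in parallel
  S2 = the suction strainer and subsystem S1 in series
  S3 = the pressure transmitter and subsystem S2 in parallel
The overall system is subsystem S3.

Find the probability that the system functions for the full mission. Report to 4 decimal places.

R(pressure transmitter) = exp(−0.000037 × 5000) = 0.831104
R(suction strainer) = exp(−0.000047 × 5000) = 0.790571
R(discharge valve actuator) = exp(−0.000035 × 5000) = 0.839457
R(motor starter) = exp(−0.000017 × 5000) = 0.918512
Parallel (discharge valve actuator and motor starter): 1 − (1 − 0.839457)(1 − 0.918512) = 0.986918
Series (suction strainer and [0.986918]): 0.790571 × 0.986918 = 0.780229
Parallel (pressure transmitter and [0.780229]): 1 − (1 − 0.831104)(1 − 0.780229) = 0.9629

0.9629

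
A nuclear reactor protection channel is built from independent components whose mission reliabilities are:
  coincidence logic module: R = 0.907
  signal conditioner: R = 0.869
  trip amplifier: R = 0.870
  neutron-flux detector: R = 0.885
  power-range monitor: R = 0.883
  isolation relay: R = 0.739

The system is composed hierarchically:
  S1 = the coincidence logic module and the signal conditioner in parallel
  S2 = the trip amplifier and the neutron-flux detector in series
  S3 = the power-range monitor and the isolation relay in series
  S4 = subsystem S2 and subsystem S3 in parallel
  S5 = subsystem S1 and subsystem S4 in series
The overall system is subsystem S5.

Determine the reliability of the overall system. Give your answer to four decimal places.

0.9089

Parallel (coincidence logic module and signal conditioner): 1 − (1 − 0.907000)(1 − 0.869000) = 0.987817
Series (trip amplifier and neutron-flux detector): 0.870000 × 0.885000 = 0.769950
Series (power-range monitor and isolation relay): 0.883000 × 0.739000 = 0.652537
Parallel ([0.769950] and [0.652537]): 1 − (1 − 0.769950)(1 − 0.652537) = 0.920066
Series ([0.987817] and [0.920066]): 0.987817 × 0.920066 = 0.9089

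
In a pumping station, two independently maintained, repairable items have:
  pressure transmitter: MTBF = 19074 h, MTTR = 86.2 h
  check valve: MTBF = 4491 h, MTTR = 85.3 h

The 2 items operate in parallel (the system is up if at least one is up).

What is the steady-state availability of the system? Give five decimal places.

0.99992

A(pressure transmitter) = MTBF/(MTBF+MTTR) = 19074/(19074+86.2) = 0.995501
A(check valve) = MTBF/(MTBF+MTTR) = 4491/(4491+85.3) = 0.981360
Parallel availability: 1 − (1 − 0.995501)(1 − 0.981360) = 0.99992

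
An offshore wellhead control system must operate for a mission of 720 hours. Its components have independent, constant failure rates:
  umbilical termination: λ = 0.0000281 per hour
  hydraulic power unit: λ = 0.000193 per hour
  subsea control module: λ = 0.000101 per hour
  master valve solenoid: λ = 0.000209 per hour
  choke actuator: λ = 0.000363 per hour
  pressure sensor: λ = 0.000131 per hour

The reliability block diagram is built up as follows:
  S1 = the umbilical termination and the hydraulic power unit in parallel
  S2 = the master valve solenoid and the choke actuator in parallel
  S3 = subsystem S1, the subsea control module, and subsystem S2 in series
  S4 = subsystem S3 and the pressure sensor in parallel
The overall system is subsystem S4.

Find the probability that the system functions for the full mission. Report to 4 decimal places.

R(umbilical termination) = exp(−0.0000281 × 720) = 0.979971
R(hydraulic power unit) = exp(−0.000193 × 720) = 0.870263
R(subsea control module) = exp(−0.000101 × 720) = 0.929861
R(master valve solenoid) = exp(−0.000209 × 720) = 0.860295
R(choke actuator) = exp(−0.000363 × 720) = 0.770004
R(pressure sensor) = exp(−0.000131 × 720) = 0.909992
Parallel (umbilical termination and hydraulic power unit): 1 − (1 − 0.979971)(1 − 0.870263) = 0.997401
Parallel (master valve solenoid and choke actuator): 1 − (1 − 0.860295)(1 − 0.770004) = 0.967868
Series ([0.997401], subsea control module, and [0.967868]): 0.997401 × 0.929861 × 0.967868 = 0.897644
Parallel ([0.897644] and pressure sensor): 1 − (1 − 0.897644)(1 − 0.909992) = 0.9908

0.9908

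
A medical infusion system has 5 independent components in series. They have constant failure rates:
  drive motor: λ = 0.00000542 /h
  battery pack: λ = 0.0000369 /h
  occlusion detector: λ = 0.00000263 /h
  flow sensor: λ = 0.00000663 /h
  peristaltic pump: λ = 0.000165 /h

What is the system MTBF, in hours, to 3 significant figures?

4620

Series of exponential components: λ_sys = Σ λ_i
λ_sys = 0.00000542 + 0.0000369 + 0.00000263 + 0.00000663 + 0.000165 = 2.1658e-04 /h
MTBF = 1 / λ_sys = 4620 h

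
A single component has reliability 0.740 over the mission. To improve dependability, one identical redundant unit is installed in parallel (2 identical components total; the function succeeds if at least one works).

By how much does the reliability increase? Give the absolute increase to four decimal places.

R_before = 0.740
R_after = 1 − (1 − 0.740)^2 = 0.9324
ΔR = 0.9324 − 0.740 = 0.1924

0.1924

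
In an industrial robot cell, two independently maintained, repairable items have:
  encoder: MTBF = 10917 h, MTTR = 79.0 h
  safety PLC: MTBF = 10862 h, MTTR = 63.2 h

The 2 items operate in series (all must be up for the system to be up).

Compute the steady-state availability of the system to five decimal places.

0.98707

A(encoder) = MTBF/(MTBF+MTTR) = 10917/(10917+79.0) = 0.992816
A(safety PLC) = MTBF/(MTBF+MTTR) = 10862/(10862+63.2) = 0.994215
Series availability: 0.992816 × 0.994215 = 0.98707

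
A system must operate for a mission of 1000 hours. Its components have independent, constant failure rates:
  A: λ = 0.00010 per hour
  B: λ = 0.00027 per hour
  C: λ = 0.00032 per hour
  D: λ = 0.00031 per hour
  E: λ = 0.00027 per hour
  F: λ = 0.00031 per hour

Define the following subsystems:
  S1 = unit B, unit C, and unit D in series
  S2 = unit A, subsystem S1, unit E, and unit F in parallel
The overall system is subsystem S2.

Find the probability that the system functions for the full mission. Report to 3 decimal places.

R(A) = exp(−0.00010 × 1000) = 0.90484
R(B) = exp(−0.00027 × 1000) = 0.76338
R(C) = exp(−0.00032 × 1000) = 0.72615
R(D) = exp(−0.00031 × 1000) = 0.73345
R(E) = exp(−0.00027 × 1000) = 0.76338
R(F) = exp(−0.00031 × 1000) = 0.73345
Series (B, C, and D): 0.76338 × 0.72615 × 0.73345 = 0.40657
Parallel (A, [0.40657], E, and F): 1 − (1 − 0.90484)(1 − 0.40657)(1 − 0.76338)(1 − 0.73345) = 0.996

0.996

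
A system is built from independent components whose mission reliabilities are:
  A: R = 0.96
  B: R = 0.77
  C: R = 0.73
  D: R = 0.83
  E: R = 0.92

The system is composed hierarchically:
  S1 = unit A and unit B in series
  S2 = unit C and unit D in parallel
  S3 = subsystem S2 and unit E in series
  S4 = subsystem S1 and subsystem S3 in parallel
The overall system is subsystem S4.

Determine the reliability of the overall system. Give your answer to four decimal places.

Series (A and B): 0.960000 × 0.770000 = 0.739200
Parallel (C and D): 1 − (1 − 0.730000)(1 − 0.830000) = 0.954100
Series ([0.954100] and E): 0.954100 × 0.920000 = 0.877772
Parallel ([0.739200] and [0.877772]): 1 − (1 − 0.739200)(1 − 0.877772) = 0.9681

0.9681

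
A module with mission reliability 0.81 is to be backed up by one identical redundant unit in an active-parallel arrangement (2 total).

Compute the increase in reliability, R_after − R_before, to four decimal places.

R_before = 0.81
R_after = 1 − (1 − 0.81)^2 = 0.9639
ΔR = 0.9639 − 0.81 = 0.1539

0.1539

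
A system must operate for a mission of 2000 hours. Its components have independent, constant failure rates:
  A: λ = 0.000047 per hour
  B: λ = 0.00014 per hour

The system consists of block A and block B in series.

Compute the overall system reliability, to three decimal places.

R(A) = exp(−0.000047 × 2000) = 0.91028
R(B) = exp(−0.00014 × 2000) = 0.75578
Series (A and B): 0.91028 × 0.75578 = 0.688

0.688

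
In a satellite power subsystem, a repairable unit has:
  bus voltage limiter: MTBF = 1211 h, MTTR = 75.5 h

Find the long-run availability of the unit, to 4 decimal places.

0.9413

A(bus voltage limiter) = MTBF/(MTBF+MTTR) = 1211/(1211+75.5) = 0.9413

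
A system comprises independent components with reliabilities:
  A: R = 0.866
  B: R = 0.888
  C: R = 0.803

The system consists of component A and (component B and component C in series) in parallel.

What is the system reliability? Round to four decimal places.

0.9616

Series (B and C): 0.888000 × 0.803000 = 0.713064
Parallel (A and [0.713064]): 1 − (1 − 0.866000)(1 − 0.713064) = 0.9616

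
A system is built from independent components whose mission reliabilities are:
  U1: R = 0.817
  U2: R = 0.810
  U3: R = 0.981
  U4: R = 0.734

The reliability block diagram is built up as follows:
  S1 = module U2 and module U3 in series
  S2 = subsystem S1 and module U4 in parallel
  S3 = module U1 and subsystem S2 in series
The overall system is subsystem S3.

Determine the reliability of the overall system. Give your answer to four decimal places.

0.7724

Series (U2 and U3): 0.810000 × 0.981000 = 0.794610
Parallel ([0.794610] and U4): 1 − (1 − 0.794610)(1 − 0.734000) = 0.945366
Series (U1 and [0.945366]): 0.817000 × 0.945366 = 0.7724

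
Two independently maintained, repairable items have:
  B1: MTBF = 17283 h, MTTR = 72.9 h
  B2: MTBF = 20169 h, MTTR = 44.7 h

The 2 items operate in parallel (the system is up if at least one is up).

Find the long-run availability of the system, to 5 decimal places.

A(B1) = MTBF/(MTBF+MTTR) = 17283/(17283+72.9) = 0.995800
A(B2) = MTBF/(MTBF+MTTR) = 20169/(20169+44.7) = 0.997789
Parallel availability: 1 − (1 − 0.995800)(1 − 0.997789) = 0.99999

0.99999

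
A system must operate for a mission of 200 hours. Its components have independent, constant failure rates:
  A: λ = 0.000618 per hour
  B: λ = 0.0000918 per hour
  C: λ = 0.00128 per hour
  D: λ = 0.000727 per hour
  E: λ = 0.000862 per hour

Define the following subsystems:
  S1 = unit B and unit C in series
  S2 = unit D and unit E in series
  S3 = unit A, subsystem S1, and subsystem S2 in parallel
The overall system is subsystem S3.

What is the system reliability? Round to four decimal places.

R(A) = exp(−0.000618 × 200) = 0.883733
R(B) = exp(−0.0000918 × 200) = 0.981808
R(C) = exp(−0.00128 × 200) = 0.774142
R(D) = exp(−0.000727 × 200) = 0.864676
R(E) = exp(−0.000862 × 200) = 0.841642
Series (B and C): 0.981808 × 0.774142 = 0.760059
Series (D and E): 0.864676 × 0.841642 = 0.727748
Parallel (A, [0.760059], and [0.727748]): 1 − (1 − 0.883733)(1 − 0.760059)(1 − 0.727748) = 0.9924

0.9924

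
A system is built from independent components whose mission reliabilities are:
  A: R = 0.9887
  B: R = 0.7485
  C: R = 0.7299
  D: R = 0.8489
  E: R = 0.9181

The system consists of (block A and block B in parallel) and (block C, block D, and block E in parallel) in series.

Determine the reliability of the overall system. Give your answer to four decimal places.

0.9938

Parallel (A and B): 1 − (1 − 0.988700)(1 − 0.748500) = 0.997158
Parallel (C, D, and E): 1 − (1 − 0.729900)(1 − 0.848900)(1 − 0.918100) = 0.996657
Series ([0.997158] and [0.996657]): 0.997158 × 0.996657 = 0.9938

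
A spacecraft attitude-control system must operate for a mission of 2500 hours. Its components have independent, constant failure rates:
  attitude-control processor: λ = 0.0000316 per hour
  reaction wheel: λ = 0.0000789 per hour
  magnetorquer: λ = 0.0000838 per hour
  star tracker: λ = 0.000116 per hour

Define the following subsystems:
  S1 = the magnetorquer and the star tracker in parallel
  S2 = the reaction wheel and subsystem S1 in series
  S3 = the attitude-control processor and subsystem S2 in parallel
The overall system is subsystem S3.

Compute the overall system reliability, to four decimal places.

R(attitude-control processor) = exp(−0.0000316 × 2500) = 0.924040
R(reaction wheel) = exp(−0.0000789 × 2500) = 0.820985
R(magnetorquer) = exp(−0.0000838 × 2500) = 0.810990
R(star tracker) = exp(−0.000116 × 2500) = 0.748264
Parallel (magnetorquer and star tracker): 1 − (1 − 0.810990)(1 − 0.748264) = 0.952419
Series (reaction wheel and [0.952419]): 0.820985 × 0.952419 = 0.781922
Parallel (attitude-control processor and [0.781922]): 1 − (1 − 0.924040)(1 − 0.781922) = 0.9834

0.9834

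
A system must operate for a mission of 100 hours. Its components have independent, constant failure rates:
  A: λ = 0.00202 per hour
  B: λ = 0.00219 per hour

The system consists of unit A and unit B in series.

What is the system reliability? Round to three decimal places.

R(A) = exp(−0.00202 × 100) = 0.81709
R(B) = exp(−0.00219 × 100) = 0.80332
Series (A and B): 0.81709 × 0.80332 = 0.656

0.656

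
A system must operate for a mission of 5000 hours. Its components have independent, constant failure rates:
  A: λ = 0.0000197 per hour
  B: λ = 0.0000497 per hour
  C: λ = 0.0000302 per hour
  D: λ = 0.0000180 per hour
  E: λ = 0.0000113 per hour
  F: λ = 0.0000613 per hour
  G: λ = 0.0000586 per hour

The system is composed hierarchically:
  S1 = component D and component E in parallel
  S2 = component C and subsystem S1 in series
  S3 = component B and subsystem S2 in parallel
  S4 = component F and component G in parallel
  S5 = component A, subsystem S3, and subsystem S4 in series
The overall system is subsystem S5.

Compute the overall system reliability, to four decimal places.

R(A) = exp(−0.0000197 × 5000) = 0.906196
R(B) = exp(−0.0000497 × 5000) = 0.779970
R(C) = exp(−0.0000302 × 5000) = 0.859848
R(D) = exp(−0.0000180 × 5000) = 0.913931
R(E) = exp(−0.0000113 × 5000) = 0.945066
R(F) = exp(−0.0000613 × 5000) = 0.736019
R(G) = exp(−0.0000586 × 5000) = 0.746022
Parallel (D and E): 1 − (1 − 0.913931)(1 − 0.945066) = 0.995272
Series (C and [0.995272]): 0.859848 × 0.995272 = 0.855783
Parallel (B and [0.855783]): 1 − (1 − 0.779970)(1 − 0.855783) = 0.968268
Parallel (F and G): 1 − (1 − 0.736019)(1 − 0.746022) = 0.932955
Series (A, [0.968268], and [0.932955]): 0.906196 × 0.968268 × 0.932955 = 0.8186

0.8186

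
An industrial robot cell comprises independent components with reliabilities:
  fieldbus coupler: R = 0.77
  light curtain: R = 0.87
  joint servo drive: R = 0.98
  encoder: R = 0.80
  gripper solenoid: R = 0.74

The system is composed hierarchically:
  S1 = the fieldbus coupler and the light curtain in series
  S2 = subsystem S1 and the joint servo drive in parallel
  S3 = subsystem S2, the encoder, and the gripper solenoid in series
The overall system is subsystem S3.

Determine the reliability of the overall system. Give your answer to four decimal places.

0.5881

Series (fieldbus coupler and light curtain): 0.770000 × 0.870000 = 0.669900
Parallel ([0.669900] and joint servo drive): 1 − (1 − 0.669900)(1 − 0.980000) = 0.993398
Series ([0.993398], encoder, and gripper solenoid): 0.993398 × 0.800000 × 0.740000 = 0.5881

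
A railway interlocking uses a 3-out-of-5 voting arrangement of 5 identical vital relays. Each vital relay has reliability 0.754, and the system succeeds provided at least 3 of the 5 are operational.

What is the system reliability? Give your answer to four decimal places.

0.9007

R = Σ_{i=3}^{5} C(5,i) p^i (1−p)^{5−i} with p = 0.754
C(5,3)·0.754^3·0.246^2 = 0.259409
C(5,4)·0.754^4·0.246^1 = 0.397549
C(5,5)·0.754^5·0.246^0 = 0.243701
Sum = 0.9007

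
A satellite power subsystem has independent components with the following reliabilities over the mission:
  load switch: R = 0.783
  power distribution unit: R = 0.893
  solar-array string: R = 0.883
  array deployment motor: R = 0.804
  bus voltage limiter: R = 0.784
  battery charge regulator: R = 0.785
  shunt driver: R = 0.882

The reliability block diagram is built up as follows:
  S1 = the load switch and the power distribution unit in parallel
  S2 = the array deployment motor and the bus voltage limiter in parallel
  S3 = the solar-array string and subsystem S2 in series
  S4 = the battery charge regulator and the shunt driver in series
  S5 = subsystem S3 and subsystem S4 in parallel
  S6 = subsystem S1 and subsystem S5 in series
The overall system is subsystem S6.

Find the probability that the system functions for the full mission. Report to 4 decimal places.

0.9304

Parallel (load switch and power distribution unit): 1 − (1 − 0.783000)(1 − 0.893000) = 0.976781
Parallel (array deployment motor and bus voltage limiter): 1 − (1 − 0.804000)(1 − 0.784000) = 0.957664
Series (solar-array string and [0.957664]): 0.883000 × 0.957664 = 0.845617
Series (battery charge regulator and shunt driver): 0.785000 × 0.882000 = 0.692370
Parallel ([0.845617] and [0.692370]): 1 − (1 − 0.845617)(1 − 0.692370) = 0.952507
Series ([0.976781] and [0.952507]): 0.976781 × 0.952507 = 0.9304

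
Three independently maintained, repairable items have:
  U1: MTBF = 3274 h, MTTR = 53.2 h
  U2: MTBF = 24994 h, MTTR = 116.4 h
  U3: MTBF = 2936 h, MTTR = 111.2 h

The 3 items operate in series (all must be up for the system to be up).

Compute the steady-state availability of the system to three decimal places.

0.944

A(U1) = MTBF/(MTBF+MTTR) = 3274/(3274+53.2) = 0.984011
A(U2) = MTBF/(MTBF+MTTR) = 24994/(24994+116.4) = 0.995364
A(U3) = MTBF/(MTBF+MTTR) = 2936/(2936+111.2) = 0.963507
Series availability: 0.984011 × 0.995364 × 0.963507 = 0.944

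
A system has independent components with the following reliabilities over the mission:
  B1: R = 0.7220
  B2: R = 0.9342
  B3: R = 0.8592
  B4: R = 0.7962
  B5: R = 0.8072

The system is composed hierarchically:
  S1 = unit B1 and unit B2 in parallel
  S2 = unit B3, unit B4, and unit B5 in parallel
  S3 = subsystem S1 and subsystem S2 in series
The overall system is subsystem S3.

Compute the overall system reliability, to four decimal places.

Parallel (B1 and B2): 1 − (1 − 0.722000)(1 − 0.934200) = 0.981708
Parallel (B3, B4, and B5): 1 − (1 − 0.859200)(1 − 0.796200)(1 − 0.807200) = 0.994468
Series ([0.981708] and [0.994468]): 0.981708 × 0.994468 = 0.9763

0.9763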